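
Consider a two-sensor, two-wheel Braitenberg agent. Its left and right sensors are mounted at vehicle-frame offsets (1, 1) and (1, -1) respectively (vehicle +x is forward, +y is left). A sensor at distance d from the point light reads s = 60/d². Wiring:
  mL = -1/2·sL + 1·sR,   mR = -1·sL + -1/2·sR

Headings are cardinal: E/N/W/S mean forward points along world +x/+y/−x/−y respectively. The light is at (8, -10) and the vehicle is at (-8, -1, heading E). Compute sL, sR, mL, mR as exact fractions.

left sensor world pos  = (-7, 0); dL² = 325
right sensor world pos = (-7, -2); dR² = 289
sL = 60/325 = 12/65
sR = 60/289 = 60/289
mL = -1/2·sL + 1·sR = 2166/18785
mR = -1·sL + -1/2·sR = -5418/18785

12/65 60/289 2166/18785 -5418/18785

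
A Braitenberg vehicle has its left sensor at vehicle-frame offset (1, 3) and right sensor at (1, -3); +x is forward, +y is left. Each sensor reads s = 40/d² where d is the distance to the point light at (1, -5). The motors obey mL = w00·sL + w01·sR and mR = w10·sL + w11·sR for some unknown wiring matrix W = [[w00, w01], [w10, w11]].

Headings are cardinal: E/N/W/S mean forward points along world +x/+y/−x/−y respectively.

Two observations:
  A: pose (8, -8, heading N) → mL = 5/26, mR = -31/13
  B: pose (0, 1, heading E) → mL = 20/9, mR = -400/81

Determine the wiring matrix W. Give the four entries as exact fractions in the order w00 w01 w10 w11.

0 1/2 -1 -1

obs A: pose=(8,-8,N) → sL=2, sR=5/13, mL=5/26, mR=-31/13
obs B: pose=(0,1,E) → sL=40/81, sR=40/9, mL=20/9, mR=-400/81
sensor matrix S = [[2, 5/13], [40/81, 40/9]]; det S = 9160/1053
solve [mL_A; mL_B] = S·[w00; w01] and [mR_A; mR_B] = S·[w10; w11]:
  w00 = 0, w01 = 1/2, w10 = -1, w11 = -1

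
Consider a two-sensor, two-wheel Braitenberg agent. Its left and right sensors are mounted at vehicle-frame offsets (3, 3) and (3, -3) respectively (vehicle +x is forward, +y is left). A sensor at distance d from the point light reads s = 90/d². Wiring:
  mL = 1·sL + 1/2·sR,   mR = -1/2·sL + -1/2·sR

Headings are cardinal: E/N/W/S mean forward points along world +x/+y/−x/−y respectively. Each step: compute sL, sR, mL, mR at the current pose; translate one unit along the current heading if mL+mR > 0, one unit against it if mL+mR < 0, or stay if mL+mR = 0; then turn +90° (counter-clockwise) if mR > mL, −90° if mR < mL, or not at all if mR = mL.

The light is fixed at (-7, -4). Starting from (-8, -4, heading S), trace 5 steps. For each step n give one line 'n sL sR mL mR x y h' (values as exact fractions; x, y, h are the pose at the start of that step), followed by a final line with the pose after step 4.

0 90/13 18/5 567/65 -342/65 -8 -4 S
1 45/16 9/2 81/16 -117/32 -8 -5 W
2 90/29 18 351/29 -306/29 -9 -5 N
3 9 9 27/2 -9 -9 -4 E
4 90/13 18/5 567/65 -342/65 -8 -4 S
final -8 -5 W

n=0: pose=(-8,-4,S); sL=90/13, sR=18/5; mL=567/65, mR=-342/65; mL+mR=45/13 → advance +1; mR−mL=-909/65 → turn -1·90°
n=1: pose=(-8,-5,W); sL=45/16, sR=9/2; mL=81/16, mR=-117/32; mL+mR=45/32 → advance +1; mR−mL=-279/32 → turn -1·90°
n=2: pose=(-9,-5,N); sL=90/29, sR=18; mL=351/29, mR=-306/29; mL+mR=45/29 → advance +1; mR−mL=-657/29 → turn -1·90°
n=3: pose=(-9,-4,E); sL=9, sR=9; mL=27/2, mR=-9; mL+mR=9/2 → advance +1; mR−mL=-45/2 → turn -1·90°
n=4: pose=(-8,-4,S); sL=90/13, sR=18/5; mL=567/65, mR=-342/65; mL+mR=45/13 → advance +1; mR−mL=-909/65 → turn -1·90°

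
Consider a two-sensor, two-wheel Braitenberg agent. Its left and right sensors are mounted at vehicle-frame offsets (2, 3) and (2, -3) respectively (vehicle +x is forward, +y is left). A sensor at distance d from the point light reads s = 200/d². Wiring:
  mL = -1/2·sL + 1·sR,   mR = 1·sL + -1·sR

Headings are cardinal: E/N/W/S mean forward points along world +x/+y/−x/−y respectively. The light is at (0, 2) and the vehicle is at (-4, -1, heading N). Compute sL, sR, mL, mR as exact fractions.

4 100 98 -96

left sensor world pos  = (-7, 1); dL² = 50
right sensor world pos = (-1, 1); dR² = 2
sL = 200/50 = 4
sR = 200/2 = 100
mL = -1/2·sL + 1·sR = 98
mR = 1·sL + -1·sR = -96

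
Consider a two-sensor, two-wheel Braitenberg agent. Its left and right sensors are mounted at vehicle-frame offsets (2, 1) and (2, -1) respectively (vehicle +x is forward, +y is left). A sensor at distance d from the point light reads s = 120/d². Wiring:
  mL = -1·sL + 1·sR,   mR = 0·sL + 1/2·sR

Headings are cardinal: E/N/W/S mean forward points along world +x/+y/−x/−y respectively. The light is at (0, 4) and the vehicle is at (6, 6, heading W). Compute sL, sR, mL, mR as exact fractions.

left sensor world pos  = (4, 5); dL² = 17
right sensor world pos = (4, 7); dR² = 25
sL = 120/17 = 120/17
sR = 120/25 = 24/5
mL = -1·sL + 1·sR = -192/85
mR = 0·sL + 1/2·sR = 12/5

120/17 24/5 -192/85 12/5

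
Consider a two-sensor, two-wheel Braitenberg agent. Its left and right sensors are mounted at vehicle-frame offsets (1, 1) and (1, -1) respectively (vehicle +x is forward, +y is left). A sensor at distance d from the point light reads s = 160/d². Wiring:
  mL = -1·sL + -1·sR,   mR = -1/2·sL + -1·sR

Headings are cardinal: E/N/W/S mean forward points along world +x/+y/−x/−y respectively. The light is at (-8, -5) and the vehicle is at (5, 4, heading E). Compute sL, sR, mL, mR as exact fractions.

20/37 8/13 -556/481 -426/481

left sensor world pos  = (6, 5); dL² = 296
right sensor world pos = (6, 3); dR² = 260
sL = 160/296 = 20/37
sR = 160/260 = 8/13
mL = -1·sL + -1·sR = -556/481
mR = -1/2·sL + -1·sR = -426/481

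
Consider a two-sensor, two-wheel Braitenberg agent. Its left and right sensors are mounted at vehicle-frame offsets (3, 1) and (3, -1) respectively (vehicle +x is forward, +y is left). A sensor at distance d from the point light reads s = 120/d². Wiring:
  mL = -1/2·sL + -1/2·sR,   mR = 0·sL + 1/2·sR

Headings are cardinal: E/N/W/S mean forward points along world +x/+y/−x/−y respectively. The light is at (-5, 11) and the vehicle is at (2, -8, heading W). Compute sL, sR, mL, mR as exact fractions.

left sensor world pos  = (-1, -9); dL² = 416
right sensor world pos = (-1, -7); dR² = 340
sL = 120/416 = 15/52
sR = 120/340 = 6/17
mL = -1/2·sL + -1/2·sR = -567/1768
mR = 0·sL + 1/2·sR = 3/17

15/52 6/17 -567/1768 3/17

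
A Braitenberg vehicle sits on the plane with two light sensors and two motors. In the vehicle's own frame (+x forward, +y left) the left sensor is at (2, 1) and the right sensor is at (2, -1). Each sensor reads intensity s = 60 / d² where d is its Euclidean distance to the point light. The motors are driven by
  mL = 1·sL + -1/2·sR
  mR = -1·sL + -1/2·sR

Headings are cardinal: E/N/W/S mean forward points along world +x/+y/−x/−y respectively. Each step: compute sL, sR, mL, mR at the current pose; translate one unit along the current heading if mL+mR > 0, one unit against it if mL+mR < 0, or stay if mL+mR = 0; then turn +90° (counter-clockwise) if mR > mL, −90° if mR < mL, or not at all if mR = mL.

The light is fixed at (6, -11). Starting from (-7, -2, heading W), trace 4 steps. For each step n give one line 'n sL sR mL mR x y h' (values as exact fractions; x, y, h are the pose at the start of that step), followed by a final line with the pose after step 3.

n=0: pose=(-7,-2,W); sL=60/289, sR=12/65; mL=2166/18785, mR=-5634/18785; mL+mR=-12/65 → advance -1; mR−mL=-120/289 → turn -1·90°
n=1: pose=(-6,-2,N); sL=6/29, sR=30/121; mL=291/3509, mR=-1161/3509; mL+mR=-30/121 → advance -1; mR−mL=-12/29 → turn -1·90°
n=2: pose=(-6,-3,E); sL=60/181, sR=60/149; mL=3510/26969, mR=-14370/26969; mL+mR=-60/149 → advance -1; mR−mL=-120/181 → turn -1·90°
n=3: pose=(-7,-3,S); sL=1/3, sR=15/58; mL=71/348, mR=-161/348; mL+mR=-15/58 → advance -1; mR−mL=-2/3 → turn -1·90°

0 60/289 12/65 2166/18785 -5634/18785 -7 -2 W
1 6/29 30/121 291/3509 -1161/3509 -6 -2 N
2 60/181 60/149 3510/26969 -14370/26969 -6 -3 E
3 1/3 15/58 71/348 -161/348 -7 -3 S
final -7 -2 W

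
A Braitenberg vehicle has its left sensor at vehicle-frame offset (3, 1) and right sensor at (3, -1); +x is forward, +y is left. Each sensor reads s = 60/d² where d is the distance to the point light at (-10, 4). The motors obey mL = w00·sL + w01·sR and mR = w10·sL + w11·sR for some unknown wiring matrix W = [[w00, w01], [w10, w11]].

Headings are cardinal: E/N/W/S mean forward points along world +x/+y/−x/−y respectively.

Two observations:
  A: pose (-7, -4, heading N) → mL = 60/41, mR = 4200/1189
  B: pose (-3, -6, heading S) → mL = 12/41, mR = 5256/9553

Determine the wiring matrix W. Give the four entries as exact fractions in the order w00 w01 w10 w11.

0 1 1 1

obs A: pose=(-7,-4,N) → sL=60/29, sR=60/41, mL=60/41, mR=4200/1189
obs B: pose=(-3,-6,S) → sL=60/233, sR=12/41, mL=12/41, mR=5256/9553
sensor matrix S = [[60/29, 60/41], [60/233, 12/41]]; det S = 63360/277037
solve [mL_A; mL_B] = S·[w00; w01] and [mR_A; mR_B] = S·[w10; w11]:
  w00 = 0, w01 = 1, w10 = 1, w11 = 1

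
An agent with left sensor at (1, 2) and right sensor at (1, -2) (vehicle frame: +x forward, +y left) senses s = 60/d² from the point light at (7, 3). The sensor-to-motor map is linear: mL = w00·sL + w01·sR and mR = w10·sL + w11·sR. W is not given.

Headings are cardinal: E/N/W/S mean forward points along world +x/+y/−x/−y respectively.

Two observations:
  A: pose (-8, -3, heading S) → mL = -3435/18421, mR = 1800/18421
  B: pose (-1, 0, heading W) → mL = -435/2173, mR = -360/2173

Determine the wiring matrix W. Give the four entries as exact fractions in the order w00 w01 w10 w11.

obs A: pose=(-8,-3,S) → sL=30/109, sR=30/169, mL=-3435/18421, mR=1800/18421
obs B: pose=(-1,0,W) → sL=30/53, sR=30/41, mL=-435/2173, mR=-360/2173
sensor matrix S = [[30/109, 30/169], [30/53, 30/41]]; det S = 4039200/40028833
solve [mL_A; mL_B] = S·[w00; w01] and [mR_A; mR_B] = S·[w10; w11]:
  w00 = -1, w01 = 1/2, w10 = 1, w11 = -1

-1 1/2 1 -1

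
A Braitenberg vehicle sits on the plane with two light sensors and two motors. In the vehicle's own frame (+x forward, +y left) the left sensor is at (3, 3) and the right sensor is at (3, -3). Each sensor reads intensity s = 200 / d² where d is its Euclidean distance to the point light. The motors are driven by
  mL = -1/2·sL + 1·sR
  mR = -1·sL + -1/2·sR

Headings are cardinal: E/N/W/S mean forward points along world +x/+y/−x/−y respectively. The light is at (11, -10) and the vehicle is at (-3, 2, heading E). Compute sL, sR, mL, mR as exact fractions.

100/173 100/101 12250/17473 -18750/17473

left sensor world pos  = (0, 5); dL² = 346
right sensor world pos = (0, -1); dR² = 202
sL = 200/346 = 100/173
sR = 200/202 = 100/101
mL = -1/2·sL + 1·sR = 12250/17473
mR = -1·sL + -1/2·sR = -18750/17473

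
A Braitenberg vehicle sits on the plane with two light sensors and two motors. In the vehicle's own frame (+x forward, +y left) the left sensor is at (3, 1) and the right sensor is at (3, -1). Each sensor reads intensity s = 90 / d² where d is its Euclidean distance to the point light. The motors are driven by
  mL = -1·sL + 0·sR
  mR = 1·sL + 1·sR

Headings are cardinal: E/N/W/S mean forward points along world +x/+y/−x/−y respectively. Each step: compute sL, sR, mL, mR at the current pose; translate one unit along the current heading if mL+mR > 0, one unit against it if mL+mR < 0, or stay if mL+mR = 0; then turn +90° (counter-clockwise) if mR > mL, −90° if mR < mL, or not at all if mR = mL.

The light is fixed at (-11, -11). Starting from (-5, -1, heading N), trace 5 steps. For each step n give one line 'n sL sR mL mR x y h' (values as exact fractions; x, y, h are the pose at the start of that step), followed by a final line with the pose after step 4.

n=0: pose=(-5,-1,N); sL=45/97, sR=45/109; mL=-45/97, mR=9270/10573; mL+mR=45/109 → advance +1; mR−mL=14175/10573 → turn +1·90°
n=1: pose=(-5,0,W); sL=90/109, sR=10/17; mL=-90/109, mR=2620/1853; mL+mR=10/17 → advance +1; mR−mL=4150/1853 → turn +1·90°
n=2: pose=(-6,0,S); sL=9/10, sR=9/8; mL=-9/10, mR=81/40; mL+mR=9/8 → advance +1; mR−mL=117/40 → turn +1·90°
n=3: pose=(-6,-1,E); sL=18/37, sR=18/29; mL=-18/37, mR=1188/1073; mL+mR=18/29 → advance +1; mR−mL=1710/1073 → turn +1·90°
n=4: pose=(-5,-1,N); sL=45/97, sR=45/109; mL=-45/97, mR=9270/10573; mL+mR=45/109 → advance +1; mR−mL=14175/10573 → turn +1·90°

0 45/97 45/109 -45/97 9270/10573 -5 -1 N
1 90/109 10/17 -90/109 2620/1853 -5 0 W
2 9/10 9/8 -9/10 81/40 -6 0 S
3 18/37 18/29 -18/37 1188/1073 -6 -1 E
4 45/97 45/109 -45/97 9270/10573 -5 -1 N
final -5 0 W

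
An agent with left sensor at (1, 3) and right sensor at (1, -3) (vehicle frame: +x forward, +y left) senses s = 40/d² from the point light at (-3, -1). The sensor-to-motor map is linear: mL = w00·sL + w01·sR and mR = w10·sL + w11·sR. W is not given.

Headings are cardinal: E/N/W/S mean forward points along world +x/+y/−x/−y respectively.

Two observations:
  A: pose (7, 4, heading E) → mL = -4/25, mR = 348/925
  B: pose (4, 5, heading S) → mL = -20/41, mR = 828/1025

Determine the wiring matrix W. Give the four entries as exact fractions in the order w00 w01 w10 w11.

obs A: pose=(7,4,E) → sL=8/37, sR=8/25, mL=-4/25, mR=348/925
obs B: pose=(4,5,S) → sL=8/25, sR=40/41, mL=-20/41, mR=828/1025
sensor matrix S = [[8/37, 8/25], [8/25, 40/41]]; det S = 102912/948125
solve [mL_A; mL_B] = S·[w00; w01] and [mR_A; mR_B] = S·[w10; w11]:
  w00 = 0, w01 = -1/2, w10 = 1, w11 = 1/2

0 -1/2 1 1/2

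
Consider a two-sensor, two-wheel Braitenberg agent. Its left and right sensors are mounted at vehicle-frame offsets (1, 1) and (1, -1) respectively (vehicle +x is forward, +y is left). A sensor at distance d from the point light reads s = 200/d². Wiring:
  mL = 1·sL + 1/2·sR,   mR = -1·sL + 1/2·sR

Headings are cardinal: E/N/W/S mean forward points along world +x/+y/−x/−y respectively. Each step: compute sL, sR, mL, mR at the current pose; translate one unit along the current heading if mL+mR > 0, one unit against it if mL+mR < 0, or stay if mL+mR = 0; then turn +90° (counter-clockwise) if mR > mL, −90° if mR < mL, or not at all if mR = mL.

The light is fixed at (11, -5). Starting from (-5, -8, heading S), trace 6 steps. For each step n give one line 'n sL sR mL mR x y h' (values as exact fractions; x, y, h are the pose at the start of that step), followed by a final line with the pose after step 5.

0 200/241 40/61 17020/14701 -7380/14701 -5 -8 S
1 100/157 100/149 22750/23393 -7050/23393 -5 -9 W
2 200/333 40/53 17260/17649 -3940/17649 -6 -9 N
3 10/13 25/34 1005/884 -355/884 -6 -8 E
4 200/241 40/61 17020/14701 -7380/14701 -5 -8 S
5 100/157 100/149 22750/23393 -7050/23393 -5 -9 W
final -6 -9 N

n=0: pose=(-5,-8,S); sL=200/241, sR=40/61; mL=17020/14701, mR=-7380/14701; mL+mR=40/61 → advance +1; mR−mL=-400/241 → turn -1·90°
n=1: pose=(-5,-9,W); sL=100/157, sR=100/149; mL=22750/23393, mR=-7050/23393; mL+mR=100/149 → advance +1; mR−mL=-200/157 → turn -1·90°
n=2: pose=(-6,-9,N); sL=200/333, sR=40/53; mL=17260/17649, mR=-3940/17649; mL+mR=40/53 → advance +1; mR−mL=-400/333 → turn -1·90°
n=3: pose=(-6,-8,E); sL=10/13, sR=25/34; mL=1005/884, mR=-355/884; mL+mR=25/34 → advance +1; mR−mL=-20/13 → turn -1·90°
n=4: pose=(-5,-8,S); sL=200/241, sR=40/61; mL=17020/14701, mR=-7380/14701; mL+mR=40/61 → advance +1; mR−mL=-400/241 → turn -1·90°
n=5: pose=(-5,-9,W); sL=100/157, sR=100/149; mL=22750/23393, mR=-7050/23393; mL+mR=100/149 → advance +1; mR−mL=-200/157 → turn -1·90°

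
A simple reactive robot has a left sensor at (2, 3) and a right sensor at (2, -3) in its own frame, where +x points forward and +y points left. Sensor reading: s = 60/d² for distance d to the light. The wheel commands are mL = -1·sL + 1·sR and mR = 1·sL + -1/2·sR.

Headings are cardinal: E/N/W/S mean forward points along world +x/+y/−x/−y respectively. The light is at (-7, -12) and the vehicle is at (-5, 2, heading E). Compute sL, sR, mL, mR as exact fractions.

left sensor world pos  = (-3, 5); dL² = 305
right sensor world pos = (-3, -1); dR² = 137
sL = 60/305 = 12/61
sR = 60/137 = 60/137
mL = -1·sL + 1·sR = 2016/8357
mR = 1·sL + -1/2·sR = -186/8357

12/61 60/137 2016/8357 -186/8357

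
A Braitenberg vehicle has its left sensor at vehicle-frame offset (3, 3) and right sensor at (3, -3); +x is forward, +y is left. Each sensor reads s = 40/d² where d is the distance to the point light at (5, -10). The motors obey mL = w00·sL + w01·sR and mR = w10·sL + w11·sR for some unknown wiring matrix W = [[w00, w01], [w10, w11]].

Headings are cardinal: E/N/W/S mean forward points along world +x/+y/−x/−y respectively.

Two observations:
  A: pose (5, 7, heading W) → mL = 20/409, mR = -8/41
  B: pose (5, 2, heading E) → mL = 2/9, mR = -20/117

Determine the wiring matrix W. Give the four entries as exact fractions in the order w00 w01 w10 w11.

0 1/2 -1 0

obs A: pose=(5,7,W) → sL=8/41, sR=40/409, mL=20/409, mR=-8/41
obs B: pose=(5,2,E) → sL=20/117, sR=4/9, mL=2/9, mR=-20/117
sensor matrix S = [[8/41, 40/409], [20/117, 4/9]]; det S = 137344/1961973
solve [mL_A; mL_B] = S·[w00; w01] and [mR_A; mR_B] = S·[w10; w11]:
  w00 = 0, w01 = 1/2, w10 = -1, w11 = 0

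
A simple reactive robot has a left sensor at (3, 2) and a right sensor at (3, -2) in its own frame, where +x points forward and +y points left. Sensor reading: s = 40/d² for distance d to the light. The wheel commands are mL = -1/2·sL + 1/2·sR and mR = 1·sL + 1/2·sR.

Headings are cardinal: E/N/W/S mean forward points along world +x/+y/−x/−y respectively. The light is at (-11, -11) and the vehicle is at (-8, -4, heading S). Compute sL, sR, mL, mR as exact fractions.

40/41 40/17 480/697 1500/697

left sensor world pos  = (-6, -7); dL² = 41
right sensor world pos = (-10, -7); dR² = 17
sL = 40/41 = 40/41
sR = 40/17 = 40/17
mL = -1/2·sL + 1/2·sR = 480/697
mR = 1·sL + 1/2·sR = 1500/697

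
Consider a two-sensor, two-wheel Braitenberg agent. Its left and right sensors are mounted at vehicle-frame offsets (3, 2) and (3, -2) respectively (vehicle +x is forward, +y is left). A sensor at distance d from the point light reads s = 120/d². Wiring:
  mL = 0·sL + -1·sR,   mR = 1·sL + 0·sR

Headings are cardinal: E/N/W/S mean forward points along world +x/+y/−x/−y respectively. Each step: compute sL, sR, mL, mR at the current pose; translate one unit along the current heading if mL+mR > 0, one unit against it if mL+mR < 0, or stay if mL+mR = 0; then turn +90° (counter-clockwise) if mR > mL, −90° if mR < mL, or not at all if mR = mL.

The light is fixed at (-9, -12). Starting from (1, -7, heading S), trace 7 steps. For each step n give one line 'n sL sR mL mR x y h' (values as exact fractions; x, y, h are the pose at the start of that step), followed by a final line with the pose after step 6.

0 30/37 30/17 -30/17 30/37 1 -7 S
1 120/233 24/37 -24/37 120/233 1 -6 E
2 12/13 60/101 -60/101 12/13 0 -6 N
3 120/61 40/39 -40/39 120/61 0 -5 W
4 30/29 30/13 -30/13 30/29 -1 -5 S
5 120/221 120/157 -120/157 120/221 -1 -4 E
6 60/73 60/101 -60/101 60/73 -2 -4 N
final -2 -3 W

n=0: pose=(1,-7,S); sL=30/37, sR=30/17; mL=-30/17, mR=30/37; mL+mR=-600/629 → advance -1; mR−mL=1620/629 → turn +1·90°
n=1: pose=(1,-6,E); sL=120/233, sR=24/37; mL=-24/37, mR=120/233; mL+mR=-1152/8621 → advance -1; mR−mL=10032/8621 → turn +1·90°
n=2: pose=(0,-6,N); sL=12/13, sR=60/101; mL=-60/101, mR=12/13; mL+mR=432/1313 → advance +1; mR−mL=1992/1313 → turn +1·90°
n=3: pose=(0,-5,W); sL=120/61, sR=40/39; mL=-40/39, mR=120/61; mL+mR=2240/2379 → advance +1; mR−mL=7120/2379 → turn +1·90°
n=4: pose=(-1,-5,S); sL=30/29, sR=30/13; mL=-30/13, mR=30/29; mL+mR=-480/377 → advance -1; mR−mL=1260/377 → turn +1·90°
n=5: pose=(-1,-4,E); sL=120/221, sR=120/157; mL=-120/157, mR=120/221; mL+mR=-7680/34697 → advance -1; mR−mL=45360/34697 → turn +1·90°
n=6: pose=(-2,-4,N); sL=60/73, sR=60/101; mL=-60/101, mR=60/73; mL+mR=1680/7373 → advance +1; mR−mL=10440/7373 → turn +1·90°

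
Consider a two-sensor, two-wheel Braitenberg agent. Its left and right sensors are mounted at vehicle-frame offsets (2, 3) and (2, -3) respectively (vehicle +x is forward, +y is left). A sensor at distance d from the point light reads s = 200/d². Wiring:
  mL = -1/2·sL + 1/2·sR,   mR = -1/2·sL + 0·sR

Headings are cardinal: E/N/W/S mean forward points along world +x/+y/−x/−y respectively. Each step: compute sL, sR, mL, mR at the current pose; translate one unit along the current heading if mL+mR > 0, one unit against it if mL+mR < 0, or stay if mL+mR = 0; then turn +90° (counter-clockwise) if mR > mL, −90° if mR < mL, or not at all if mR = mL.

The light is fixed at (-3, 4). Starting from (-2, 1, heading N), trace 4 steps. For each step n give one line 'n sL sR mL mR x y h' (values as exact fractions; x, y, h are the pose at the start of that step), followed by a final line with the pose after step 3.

n=0: pose=(-2,1,N); sL=40, sR=200/17; mL=-240/17, mR=-20; mL+mR=-580/17 → advance -1; mR−mL=-100/17 → turn -1·90°
n=1: pose=(-2,0,E); sL=20, sR=100/29; mL=-240/29, mR=-10; mL+mR=-530/29 → advance -1; mR−mL=-50/29 → turn -1·90°
n=2: pose=(-3,0,S); sL=40/9, sR=40/9; mL=0, mR=-20/9; mL+mR=-20/9 → advance -1; mR−mL=-20/9 → turn -1·90°
n=3: pose=(-3,1,W); sL=5, sR=50; mL=45/2, mR=-5/2; mL+mR=20 → advance +1; mR−mL=-25 → turn -1·90°

0 40 200/17 -240/17 -20 -2 1 N
1 20 100/29 -240/29 -10 -2 0 E
2 40/9 40/9 0 -20/9 -3 0 S
3 5 50 45/2 -5/2 -3 1 W
final -4 1 N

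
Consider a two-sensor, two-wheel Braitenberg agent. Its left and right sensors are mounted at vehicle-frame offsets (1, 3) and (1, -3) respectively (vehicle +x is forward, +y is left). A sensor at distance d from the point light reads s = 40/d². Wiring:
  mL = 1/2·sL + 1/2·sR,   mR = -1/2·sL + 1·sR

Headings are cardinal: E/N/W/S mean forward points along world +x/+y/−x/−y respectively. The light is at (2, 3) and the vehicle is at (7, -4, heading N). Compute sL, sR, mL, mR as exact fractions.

left sensor world pos  = (4, -3); dL² = 40
right sensor world pos = (10, -3); dR² = 100
sL = 40/40 = 1
sR = 40/100 = 2/5
mL = 1/2·sL + 1/2·sR = 7/10
mR = -1/2·sL + 1·sR = -1/10

1 2/5 7/10 -1/10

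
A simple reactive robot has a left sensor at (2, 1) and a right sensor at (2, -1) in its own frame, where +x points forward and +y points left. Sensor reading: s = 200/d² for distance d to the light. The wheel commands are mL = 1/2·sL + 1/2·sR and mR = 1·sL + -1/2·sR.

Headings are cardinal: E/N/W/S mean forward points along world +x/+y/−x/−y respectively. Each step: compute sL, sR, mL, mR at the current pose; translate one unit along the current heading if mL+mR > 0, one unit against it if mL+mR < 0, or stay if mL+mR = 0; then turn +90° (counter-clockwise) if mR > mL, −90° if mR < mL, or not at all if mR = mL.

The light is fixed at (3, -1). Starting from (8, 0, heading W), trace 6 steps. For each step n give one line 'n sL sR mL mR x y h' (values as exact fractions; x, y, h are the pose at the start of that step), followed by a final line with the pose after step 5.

n=0: pose=(8,0,W); sL=200/9, sR=200/13; mL=2200/117, mR=1700/117; mL+mR=100/3 → advance +1; mR−mL=-500/117 → turn -1·90°
n=1: pose=(7,0,N); sL=100/9, sR=100/17; mL=1300/153, mR=1250/153; mL+mR=50/3 → advance +1; mR−mL=-50/153 → turn -1·90°
n=2: pose=(7,1,E); sL=40/9, sR=200/37; mL=1640/333, mR=580/333; mL+mR=20/3 → advance +1; mR−mL=-1060/333 → turn -1·90°
n=3: pose=(8,1,S); sL=50/9, sR=25/2; mL=325/36, mR=-25/36; mL+mR=25/3 → advance +1; mR−mL=-175/18 → turn -1·90°
n=4: pose=(8,0,W); sL=200/9, sR=200/13; mL=2200/117, mR=1700/117; mL+mR=100/3 → advance +1; mR−mL=-500/117 → turn -1·90°
n=5: pose=(7,0,N); sL=100/9, sR=100/17; mL=1300/153, mR=1250/153; mL+mR=50/3 → advance +1; mR−mL=-50/153 → turn -1·90°

0 200/9 200/13 2200/117 1700/117 8 0 W
1 100/9 100/17 1300/153 1250/153 7 0 N
2 40/9 200/37 1640/333 580/333 7 1 E
3 50/9 25/2 325/36 -25/36 8 1 S
4 200/9 200/13 2200/117 1700/117 8 0 W
5 100/9 100/17 1300/153 1250/153 7 0 N
final 7 1 E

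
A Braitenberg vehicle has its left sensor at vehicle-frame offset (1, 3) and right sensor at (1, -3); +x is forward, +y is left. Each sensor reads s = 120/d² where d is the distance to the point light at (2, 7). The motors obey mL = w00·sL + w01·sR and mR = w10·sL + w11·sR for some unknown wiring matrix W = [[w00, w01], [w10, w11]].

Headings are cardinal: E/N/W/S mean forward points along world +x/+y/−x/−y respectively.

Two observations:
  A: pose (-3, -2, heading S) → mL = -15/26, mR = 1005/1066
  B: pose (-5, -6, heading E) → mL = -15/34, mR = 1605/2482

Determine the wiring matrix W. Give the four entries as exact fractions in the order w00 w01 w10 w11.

obs A: pose=(-3,-2,S) → sL=15/13, sR=30/41, mL=-15/26, mR=1005/1066
obs B: pose=(-5,-6,E) → sL=15/17, sR=30/73, mL=-15/34, mR=1605/2482
sensor matrix S = [[15/13, 30/41], [15/17, 30/73]]; det S = -113400/661453
solve [mL_A; mL_B] = S·[w00; w01] and [mR_A; mR_B] = S·[w10; w11]:
  w00 = -1/2, w01 = 0, w10 = 1/2, w11 = 1/2

-1/2 0 1/2 1/2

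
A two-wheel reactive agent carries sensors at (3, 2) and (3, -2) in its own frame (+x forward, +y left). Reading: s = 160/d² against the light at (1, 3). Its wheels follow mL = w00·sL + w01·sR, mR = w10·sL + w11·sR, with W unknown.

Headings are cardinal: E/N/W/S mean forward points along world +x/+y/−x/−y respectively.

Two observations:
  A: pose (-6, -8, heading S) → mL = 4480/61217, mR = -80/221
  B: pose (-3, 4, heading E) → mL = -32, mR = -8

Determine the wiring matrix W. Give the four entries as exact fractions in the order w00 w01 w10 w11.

1/2 -1/2 -1/2 0

obs A: pose=(-6,-8,S) → sL=160/221, sR=160/277, mL=4480/61217, mR=-80/221
obs B: pose=(-3,4,E) → sL=16, sR=80, mL=-32, mR=-8
sensor matrix S = [[160/221, 160/277], [16, 80]]; det S = 2979840/61217
solve [mL_A; mL_B] = S·[w00; w01] and [mR_A; mR_B] = S·[w10; w11]:
  w00 = 1/2, w01 = -1/2, w10 = -1/2, w11 = 0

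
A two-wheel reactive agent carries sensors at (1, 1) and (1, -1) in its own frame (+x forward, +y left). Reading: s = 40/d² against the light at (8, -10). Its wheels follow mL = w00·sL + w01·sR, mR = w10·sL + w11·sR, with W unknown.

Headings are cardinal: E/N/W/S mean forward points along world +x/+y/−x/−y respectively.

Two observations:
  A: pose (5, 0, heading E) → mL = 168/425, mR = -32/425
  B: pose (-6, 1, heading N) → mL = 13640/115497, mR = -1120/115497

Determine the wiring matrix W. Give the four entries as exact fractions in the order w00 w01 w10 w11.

1/2 1/2 1/2 -1/2

obs A: pose=(5,0,E) → sL=8/25, sR=8/17, mL=168/425, mR=-32/425
obs B: pose=(-6,1,N) → sL=40/369, sR=40/313, mL=13640/115497, mR=-1120/115497
sensor matrix S = [[8/25, 8/17], [40/369, 40/313]]; det S = -99328/9817245
solve [mL_A; mL_B] = S·[w00; w01] and [mR_A; mR_B] = S·[w10; w11]:
  w00 = 1/2, w01 = 1/2, w10 = 1/2, w11 = -1/2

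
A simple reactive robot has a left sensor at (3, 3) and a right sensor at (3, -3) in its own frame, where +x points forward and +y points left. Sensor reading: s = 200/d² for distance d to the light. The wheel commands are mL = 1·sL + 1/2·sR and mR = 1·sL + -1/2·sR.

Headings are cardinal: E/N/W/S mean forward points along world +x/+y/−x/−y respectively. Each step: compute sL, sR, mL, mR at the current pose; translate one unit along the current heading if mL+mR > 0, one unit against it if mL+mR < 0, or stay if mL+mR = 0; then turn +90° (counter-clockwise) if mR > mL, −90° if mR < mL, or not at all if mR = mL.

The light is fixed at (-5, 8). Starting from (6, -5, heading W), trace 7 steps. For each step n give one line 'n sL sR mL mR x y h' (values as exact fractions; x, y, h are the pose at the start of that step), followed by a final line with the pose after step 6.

n=0: pose=(6,-5,W); sL=5/8, sR=50/41; mL=405/328, mR=5/328; mL+mR=5/4 → advance +1; mR−mL=-50/41 → turn -1·90°
n=1: pose=(5,-5,N); sL=200/149, sR=200/269; mL=68700/40081, mR=38900/40081; mL+mR=400/149 → advance +1; mR−mL=-200/269 → turn -1·90°
n=2: pose=(5,-4,E); sL=4/5, sR=100/197; mL=1038/985, mR=538/985; mL+mR=8/5 → advance +1; mR−mL=-100/197 → turn -1·90°
n=3: pose=(6,-4,S); sL=200/421, sR=200/289; mL=99900/121669, mR=15700/121669; mL+mR=400/421 → advance +1; mR−mL=-200/289 → turn -1·90°
n=4: pose=(6,-5,W); sL=5/8, sR=50/41; mL=405/328, mR=5/328; mL+mR=5/4 → advance +1; mR−mL=-50/41 → turn -1·90°
n=5: pose=(5,-5,N); sL=200/149, sR=200/269; mL=68700/40081, mR=38900/40081; mL+mR=400/149 → advance +1; mR−mL=-200/269 → turn -1·90°
n=6: pose=(5,-4,E); sL=4/5, sR=100/197; mL=1038/985, mR=538/985; mL+mR=8/5 → advance +1; mR−mL=-100/197 → turn -1·90°

0 5/8 50/41 405/328 5/328 6 -5 W
1 200/149 200/269 68700/40081 38900/40081 5 -5 N
2 4/5 100/197 1038/985 538/985 5 -4 E
3 200/421 200/289 99900/121669 15700/121669 6 -4 S
4 5/8 50/41 405/328 5/328 6 -5 W
5 200/149 200/269 68700/40081 38900/40081 5 -5 N
6 4/5 100/197 1038/985 538/985 5 -4 E
final 6 -4 S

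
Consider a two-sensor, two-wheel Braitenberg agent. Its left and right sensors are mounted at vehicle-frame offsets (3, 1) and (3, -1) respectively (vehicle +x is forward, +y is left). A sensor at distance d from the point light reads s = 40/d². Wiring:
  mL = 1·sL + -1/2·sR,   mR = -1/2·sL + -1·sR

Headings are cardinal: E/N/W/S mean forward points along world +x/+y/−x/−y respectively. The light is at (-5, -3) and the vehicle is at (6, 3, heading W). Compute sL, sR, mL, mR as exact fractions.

left sensor world pos  = (3, 2); dL² = 89
right sensor world pos = (3, 4); dR² = 113
sL = 40/89 = 40/89
sR = 40/113 = 40/113
mL = 1·sL + -1/2·sR = 2740/10057
mR = -1/2·sL + -1·sR = -5820/10057

40/89 40/113 2740/10057 -5820/10057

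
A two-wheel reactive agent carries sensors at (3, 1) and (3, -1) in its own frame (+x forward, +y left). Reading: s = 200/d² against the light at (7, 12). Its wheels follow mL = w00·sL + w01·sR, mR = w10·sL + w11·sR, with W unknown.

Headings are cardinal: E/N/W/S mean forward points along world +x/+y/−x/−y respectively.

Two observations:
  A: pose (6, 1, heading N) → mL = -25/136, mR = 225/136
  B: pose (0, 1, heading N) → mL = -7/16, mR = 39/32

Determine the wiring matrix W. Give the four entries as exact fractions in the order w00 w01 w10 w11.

1 -1 -1/2 1

obs A: pose=(6,1,N) → sL=50/17, sR=25/8, mL=-25/136, mR=225/136
obs B: pose=(0,1,N) → sL=25/16, sR=2, mL=-7/16, mR=39/32
sensor matrix S = [[50/17, 25/8], [25/16, 2]]; det S = 2175/2176
solve [mL_A; mL_B] = S·[w00; w01] and [mR_A; mR_B] = S·[w10; w11]:
  w00 = 1, w01 = -1, w10 = -1/2, w11 = 1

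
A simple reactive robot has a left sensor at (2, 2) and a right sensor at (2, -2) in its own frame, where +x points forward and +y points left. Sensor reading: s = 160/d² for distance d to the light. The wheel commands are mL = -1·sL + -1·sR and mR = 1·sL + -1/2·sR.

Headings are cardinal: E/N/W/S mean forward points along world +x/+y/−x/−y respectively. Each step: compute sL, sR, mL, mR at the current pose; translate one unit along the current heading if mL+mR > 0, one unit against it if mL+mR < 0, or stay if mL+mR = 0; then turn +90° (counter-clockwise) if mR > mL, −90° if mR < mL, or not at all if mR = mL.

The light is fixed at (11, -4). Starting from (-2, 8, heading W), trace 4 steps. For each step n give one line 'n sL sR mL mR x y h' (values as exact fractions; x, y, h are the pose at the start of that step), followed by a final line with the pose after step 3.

n=0: pose=(-2,8,W); sL=32/65, sR=160/421; mL=-23872/27365, mR=8272/27365; mL+mR=-240/421 → advance -1; mR−mL=32144/27365 → turn +1·90°
n=1: pose=(-1,8,S); sL=4/5, sR=20/37; mL=-248/185, mR=98/185; mL+mR=-30/37 → advance -1; mR−mL=346/185 → turn +1·90°
n=2: pose=(-1,9,E); sL=32/65, sR=160/221; mL=-1344/1105, mR=144/1105; mL+mR=-240/221 → advance -1; mR−mL=1488/1105 → turn +1·90°
n=3: pose=(-2,9,N); sL=16/45, sR=80/173; mL=-6368/7785, mR=968/7785; mL+mR=-120/173 → advance -1; mR−mL=7336/7785 → turn +1·90°

0 32/65 160/421 -23872/27365 8272/27365 -2 8 W
1 4/5 20/37 -248/185 98/185 -1 8 S
2 32/65 160/221 -1344/1105 144/1105 -1 9 E
3 16/45 80/173 -6368/7785 968/7785 -2 9 N
final -2 8 W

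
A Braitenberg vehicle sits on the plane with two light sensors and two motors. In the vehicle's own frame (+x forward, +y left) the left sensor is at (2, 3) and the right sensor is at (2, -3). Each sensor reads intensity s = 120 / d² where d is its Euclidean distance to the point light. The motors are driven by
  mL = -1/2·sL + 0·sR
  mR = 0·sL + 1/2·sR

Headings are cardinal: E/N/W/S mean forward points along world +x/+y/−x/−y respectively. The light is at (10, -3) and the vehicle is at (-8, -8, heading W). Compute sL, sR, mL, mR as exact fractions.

left sensor world pos  = (-10, -11); dL² = 464
right sensor world pos = (-10, -5); dR² = 404
sL = 120/464 = 15/58
sR = 120/404 = 30/101
mL = -1/2·sL + 0·sR = -15/116
mR = 0·sL + 1/2·sR = 15/101

15/58 30/101 -15/116 15/101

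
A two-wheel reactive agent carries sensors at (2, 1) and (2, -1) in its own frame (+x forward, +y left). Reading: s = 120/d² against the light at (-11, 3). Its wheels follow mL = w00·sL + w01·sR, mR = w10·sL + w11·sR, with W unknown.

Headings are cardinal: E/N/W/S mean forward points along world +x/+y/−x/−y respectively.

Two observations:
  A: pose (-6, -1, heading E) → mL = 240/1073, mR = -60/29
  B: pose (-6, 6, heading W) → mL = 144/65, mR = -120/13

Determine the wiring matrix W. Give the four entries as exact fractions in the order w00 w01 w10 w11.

1/2 -1/2 -1 0

obs A: pose=(-6,-1,E) → sL=60/29, sR=60/37, mL=240/1073, mR=-60/29
obs B: pose=(-6,6,W) → sL=120/13, sR=24/5, mL=144/65, mR=-120/13
sensor matrix S = [[60/29, 60/37], [120/13, 24/5]]; det S = -70272/13949
solve [mL_A; mL_B] = S·[w00; w01] and [mR_A; mR_B] = S·[w10; w11]:
  w00 = 1/2, w01 = -1/2, w10 = -1, w11 = 0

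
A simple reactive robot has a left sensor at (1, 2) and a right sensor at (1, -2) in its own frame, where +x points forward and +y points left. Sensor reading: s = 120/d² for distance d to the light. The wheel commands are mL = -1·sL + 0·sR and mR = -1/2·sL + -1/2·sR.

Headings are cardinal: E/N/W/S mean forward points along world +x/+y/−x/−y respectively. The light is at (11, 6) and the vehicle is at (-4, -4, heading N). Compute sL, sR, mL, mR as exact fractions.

left sensor world pos  = (-6, -3); dL² = 370
right sensor world pos = (-2, -3); dR² = 250
sL = 120/370 = 12/37
sR = 120/250 = 12/25
mL = -1·sL + 0·sR = -12/37
mR = -1/2·sL + -1/2·sR = -372/925

12/37 12/25 -12/37 -372/925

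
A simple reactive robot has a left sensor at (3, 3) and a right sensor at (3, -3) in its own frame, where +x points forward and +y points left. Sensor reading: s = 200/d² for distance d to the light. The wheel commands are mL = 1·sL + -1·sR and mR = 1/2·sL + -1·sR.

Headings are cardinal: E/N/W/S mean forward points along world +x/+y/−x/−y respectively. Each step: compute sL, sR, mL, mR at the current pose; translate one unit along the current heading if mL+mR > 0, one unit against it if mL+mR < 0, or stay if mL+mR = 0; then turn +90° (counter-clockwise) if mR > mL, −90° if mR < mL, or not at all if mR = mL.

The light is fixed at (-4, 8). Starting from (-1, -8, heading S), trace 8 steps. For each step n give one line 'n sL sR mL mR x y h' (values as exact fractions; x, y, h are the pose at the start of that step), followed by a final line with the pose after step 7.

0 200/397 200/361 -7200/143317 -43300/143317 -1 -8 S
1 50/81 25/18 -125/162 -175/162 -1 -7 W
2 40/29 200/193 1920/5597 -1940/5597 0 -7 N
3 100/109 20/41 1920/4469 -130/4469 0 -8 E
4 8/17 40/73 -96/1241 -388/1241 1 -8 S
5 25/41 50/37 -1125/1517 -3175/3034 1 -7 W
6 200/153 8/9 64/153 -4/17 2 -7 N
7 100/101 20/37 1680/3737 -170/3737 2 -6 E
final 3 -6 S

n=0: pose=(-1,-8,S); sL=200/397, sR=200/361; mL=-7200/143317, mR=-43300/143317; mL+mR=-50500/143317 → advance -1; mR−mL=-100/397 → turn -1·90°
n=1: pose=(-1,-7,W); sL=50/81, sR=25/18; mL=-125/162, mR=-175/162; mL+mR=-50/27 → advance -1; mR−mL=-25/81 → turn -1·90°
n=2: pose=(0,-7,N); sL=40/29, sR=200/193; mL=1920/5597, mR=-1940/5597; mL+mR=-20/5597 → advance -1; mR−mL=-20/29 → turn -1·90°
n=3: pose=(0,-8,E); sL=100/109, sR=20/41; mL=1920/4469, mR=-130/4469; mL+mR=1790/4469 → advance +1; mR−mL=-50/109 → turn -1·90°
n=4: pose=(1,-8,S); sL=8/17, sR=40/73; mL=-96/1241, mR=-388/1241; mL+mR=-484/1241 → advance -1; mR−mL=-4/17 → turn -1·90°
n=5: pose=(1,-7,W); sL=25/41, sR=50/37; mL=-1125/1517, mR=-3175/3034; mL+mR=-5425/3034 → advance -1; mR−mL=-25/82 → turn -1·90°
n=6: pose=(2,-7,N); sL=200/153, sR=8/9; mL=64/153, mR=-4/17; mL+mR=28/153 → advance +1; mR−mL=-100/153 → turn -1·90°
n=7: pose=(2,-6,E); sL=100/101, sR=20/37; mL=1680/3737, mR=-170/3737; mL+mR=1510/3737 → advance +1; mR−mL=-50/101 → turn -1·90°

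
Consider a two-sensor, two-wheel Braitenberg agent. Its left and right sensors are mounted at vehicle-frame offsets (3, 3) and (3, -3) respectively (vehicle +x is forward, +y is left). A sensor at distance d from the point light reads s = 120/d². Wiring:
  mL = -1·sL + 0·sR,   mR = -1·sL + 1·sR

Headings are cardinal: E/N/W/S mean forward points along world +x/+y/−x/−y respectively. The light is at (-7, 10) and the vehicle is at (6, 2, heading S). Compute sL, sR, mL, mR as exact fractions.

left sensor world pos  = (9, -1); dL² = 377
right sensor world pos = (3, -1); dR² = 221
sL = 120/377 = 120/377
sR = 120/221 = 120/221
mL = -1·sL + 0·sR = -120/377
mR = -1·sL + 1·sR = 1440/6409

120/377 120/221 -120/377 1440/6409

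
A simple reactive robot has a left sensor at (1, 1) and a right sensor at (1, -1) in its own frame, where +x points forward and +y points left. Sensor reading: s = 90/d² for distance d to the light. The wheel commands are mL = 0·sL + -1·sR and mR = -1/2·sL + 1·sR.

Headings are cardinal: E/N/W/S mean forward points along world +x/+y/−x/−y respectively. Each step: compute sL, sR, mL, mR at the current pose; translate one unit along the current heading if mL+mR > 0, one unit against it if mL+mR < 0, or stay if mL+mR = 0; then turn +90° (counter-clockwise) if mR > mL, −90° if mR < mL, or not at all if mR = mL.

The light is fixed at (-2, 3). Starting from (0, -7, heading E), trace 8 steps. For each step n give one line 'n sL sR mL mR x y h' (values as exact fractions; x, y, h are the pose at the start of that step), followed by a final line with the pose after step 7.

n=0: pose=(0,-7,E); sL=1, sR=9/13; mL=-9/13, mR=5/26; mL+mR=-1/2 → advance -1; mR−mL=23/26 → turn +1·90°
n=1: pose=(-1,-7,N); sL=10/9, sR=18/17; mL=-18/17, mR=77/153; mL+mR=-5/9 → advance -1; mR−mL=239/153 → turn +1·90°
n=2: pose=(-1,-8,W); sL=5/8, sR=9/10; mL=-9/10, mR=47/80; mL+mR=-5/16 → advance -1; mR−mL=119/80 → turn +1·90°
n=3: pose=(0,-8,S); sL=10/17, sR=18/29; mL=-18/29, mR=161/493; mL+mR=-5/17 → advance -1; mR−mL=467/493 → turn +1·90°
n=4: pose=(0,-7,E); sL=1, sR=9/13; mL=-9/13, mR=5/26; mL+mR=-1/2 → advance -1; mR−mL=23/26 → turn +1·90°
n=5: pose=(-1,-7,N); sL=10/9, sR=18/17; mL=-18/17, mR=77/153; mL+mR=-5/9 → advance -1; mR−mL=239/153 → turn +1·90°
n=6: pose=(-1,-8,W); sL=5/8, sR=9/10; mL=-9/10, mR=47/80; mL+mR=-5/16 → advance -1; mR−mL=119/80 → turn +1·90°
n=7: pose=(0,-8,S); sL=10/17, sR=18/29; mL=-18/29, mR=161/493; mL+mR=-5/17 → advance -1; mR−mL=467/493 → turn +1·90°

0 1 9/13 -9/13 5/26 0 -7 E
1 10/9 18/17 -18/17 77/153 -1 -7 N
2 5/8 9/10 -9/10 47/80 -1 -8 W
3 10/17 18/29 -18/29 161/493 0 -8 S
4 1 9/13 -9/13 5/26 0 -7 E
5 10/9 18/17 -18/17 77/153 -1 -7 N
6 5/8 9/10 -9/10 47/80 -1 -8 W
7 10/17 18/29 -18/29 161/493 0 -8 S
final 0 -7 E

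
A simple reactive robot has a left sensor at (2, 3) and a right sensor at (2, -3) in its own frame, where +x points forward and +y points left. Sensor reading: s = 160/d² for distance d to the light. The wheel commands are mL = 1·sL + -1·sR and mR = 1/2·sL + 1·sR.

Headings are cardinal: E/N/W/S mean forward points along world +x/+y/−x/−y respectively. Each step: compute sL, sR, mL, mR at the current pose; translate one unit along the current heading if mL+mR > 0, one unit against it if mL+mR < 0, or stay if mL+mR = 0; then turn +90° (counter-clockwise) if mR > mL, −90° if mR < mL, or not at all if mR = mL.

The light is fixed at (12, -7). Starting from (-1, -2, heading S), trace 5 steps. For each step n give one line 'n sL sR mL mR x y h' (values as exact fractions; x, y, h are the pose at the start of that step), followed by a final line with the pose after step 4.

n=0: pose=(-1,-2,S); sL=160/109, sR=32/53; mL=4992/5777, mR=7728/5777; mL+mR=240/109 → advance +1; mR−mL=2736/5777 → turn +1·90°
n=1: pose=(-1,-3,E); sL=16/17, sR=80/61; mL=-384/1037, mR=1848/1037; mL+mR=24/17 → advance +1; mR−mL=2232/1037 → turn +1·90°
n=2: pose=(0,-3,N); sL=160/261, sR=160/117; mL=-2560/3393, mR=5680/3393; mL+mR=80/87 → advance +1; mR−mL=8240/3393 → turn +1·90°
n=3: pose=(0,-2,W); sL=4/5, sR=8/13; mL=12/65, mR=66/65; mL+mR=6/5 → advance +1; mR−mL=54/65 → turn +1·90°
n=4: pose=(-1,-2,S); sL=160/109, sR=32/53; mL=4992/5777, mR=7728/5777; mL+mR=240/109 → advance +1; mR−mL=2736/5777 → turn +1·90°

0 160/109 32/53 4992/5777 7728/5777 -1 -2 S
1 16/17 80/61 -384/1037 1848/1037 -1 -3 E
2 160/261 160/117 -2560/3393 5680/3393 0 -3 N
3 4/5 8/13 12/65 66/65 0 -2 W
4 160/109 32/53 4992/5777 7728/5777 -1 -2 S
final -1 -3 E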